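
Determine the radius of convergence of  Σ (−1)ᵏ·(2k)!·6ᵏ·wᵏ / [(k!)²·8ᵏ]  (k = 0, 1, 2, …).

The ratio of consecutive coefficients is (2k+1)·(2k+2)/(k+1)² · 6/8 → 3.
The series converges when 3 · |w| < 1, giving R = 1/3.

R = 1/3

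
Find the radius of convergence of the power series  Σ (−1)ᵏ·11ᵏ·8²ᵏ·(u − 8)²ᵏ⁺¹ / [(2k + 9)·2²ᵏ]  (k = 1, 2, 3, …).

R = √11/44

Apply the ratio test: |a_{k+1}| / |a_k| = [(2k + 9)/(2(k+1) + 9)] · 11·64/4, which tends to 176 as k → ∞.
Writing y = (u − 8)², the series in y has radius 1/176, so |u − 8| < √(1/176) and R = √11/44.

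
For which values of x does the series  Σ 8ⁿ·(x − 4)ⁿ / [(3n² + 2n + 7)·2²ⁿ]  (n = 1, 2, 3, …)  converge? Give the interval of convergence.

Ratio test: |a_{n+1}/a_n| = [(3n² + 2n + 7)/(3(n+1)² + 2(n+1) + 7)] · 8/4 → 2 as n → ∞.
Hence the series converges for |x − 4| < 1/(2) = 1/2, so the radius of convergence is 1/2.
When x = 9/2, the terms are on the order of 1/n², so the series converges absolutely by comparison with the p-series (p = 2 > 1).
When x = 7/2, the series is dominated by a constant times Σ 1/n², which converges (p = 2 > 1).

[7/2, 9/2]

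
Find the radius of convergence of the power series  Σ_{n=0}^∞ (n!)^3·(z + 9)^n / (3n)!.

R = 27

Apply the ratio test: |a_{n+1}| / |a_n| = (n+1)³/[(3n+1)·(3n+2)·(3n+3)], which tends to 1/27 as n → ∞.
Convergence for |z + 9| · 1/27 < 1, i.e. |z + 9| < 27. So R = 27.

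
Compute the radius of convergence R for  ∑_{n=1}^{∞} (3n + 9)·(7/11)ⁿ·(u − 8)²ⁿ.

R = √77/7

Apply the ratio test: |a_{n+1}| / |a_n| = [(3(n+1) + 9)/(3n + 9)] · 7/11, which tends to 7/11 as n → ∞.
Successive powers of (u − 8) differ by 2, so the series converges when |u − 8|² · 7/11 < 1, i.e. |u − 8| < √(11/7). So R = √77/7.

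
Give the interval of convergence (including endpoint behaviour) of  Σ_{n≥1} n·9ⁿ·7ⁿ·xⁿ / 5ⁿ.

(-5/63, 5/63)

By the ratio test, |a_{n+1}/a_n| = [(n+1)/n] · 9·7/5 → 63/5.
The series converges when 63/5 · |x| < 1, giving R = 5/63.
Check x = 5/63: the n-th term does not approach 0; divergence by the term test.
When x = -5/63, the terms do not tend to 0, so the series diverges.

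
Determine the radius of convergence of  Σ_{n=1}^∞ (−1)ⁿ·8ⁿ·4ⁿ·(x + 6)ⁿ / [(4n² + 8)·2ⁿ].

By the ratio test, |a_{n+1}/a_n| = [(4n² + 8)/(4(n+1)² + 8)] · 8·4/2 → 16.
Hence the series converges for |x + 6| < 1/(16) = 1/16, so the radius of convergence is 1/16.

R = 1/16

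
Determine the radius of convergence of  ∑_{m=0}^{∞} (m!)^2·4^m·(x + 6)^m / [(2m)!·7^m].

By the ratio test, |a_{m+1}/a_m| = (m+1)²/[(2m+1)·(2m+2)] · 4/7 → 1/7.
Convergence for |x + 6| · 1/7 < 1, i.e. |x + 6| < 7. So R = 7.

R = 7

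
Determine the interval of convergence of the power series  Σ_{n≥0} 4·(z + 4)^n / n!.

Ratio test: |a_{n+1}/a_n| = 4/4 · 1/(n+1) → 0 as n → ∞.
Since the limit is 0 < 1 for every z, the series converges on all of ℝ and R = ∞.

(−∞, ∞)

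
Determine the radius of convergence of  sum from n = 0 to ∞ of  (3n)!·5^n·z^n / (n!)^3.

Apply the ratio test: |a_{n+1}| / |a_n| = (3n+1)·(3n+2)·(3n+3)/(n+1)³ · 5, which tends to 135 as n → ∞.
Hence the series converges for |z| < 1/(135) = 1/135, so the radius of convergence is 1/135.

R = 1/135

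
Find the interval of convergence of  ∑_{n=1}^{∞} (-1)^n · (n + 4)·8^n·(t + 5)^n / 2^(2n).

Ratio test: |a_{n+1}/a_n| = [((n+1) + 4)/(n + 4)] · 8/4 → 2 as n → ∞.
Hence the series converges for |t + 5| < 1/(2) = 1/2, so the radius of convergence is 1/2.
When t = -9/2, the terms do not tend to 0, so the series diverges.
At t = -11/2: the terms do not tend to 0, so the series diverges.

(-11/2, -9/2)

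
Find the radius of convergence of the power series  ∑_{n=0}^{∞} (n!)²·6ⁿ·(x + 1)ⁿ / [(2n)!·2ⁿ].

R = 4/3

Apply the ratio test: |a_{n+1}| / |a_n| = (n+1)²/[(2n+1)·(2n+2)] · 6/2, which tends to 3/4 as n → ∞.
Convergence for |x + 1| · 3/4 < 1, i.e. |x + 1| < 4/3. So R = 4/3.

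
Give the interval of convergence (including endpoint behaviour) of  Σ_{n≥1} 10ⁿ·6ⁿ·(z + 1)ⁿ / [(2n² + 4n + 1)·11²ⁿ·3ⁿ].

By the ratio test, |a_{n+1}/a_n| = [(2n² + 4n + 1)/(2(n+1)² + 4(n+1) + 1)] · 10·6/(121·3) → 20/121.
Thus R = 1/(20/121) = 121/20.
At z = 101/20: the terms are on the order of 1/n², so the series converges absolutely by comparison with the p-series (p = 2 > 1).
Check z = -141/20: absolute convergence follows by limit comparison with Σ 1/n².

[-141/20, 101/20]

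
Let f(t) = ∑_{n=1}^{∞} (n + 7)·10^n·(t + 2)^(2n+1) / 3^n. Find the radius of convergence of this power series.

By the ratio test, |a_{n+1}/a_n| = [((n+1) + 7)/(n + 7)] · 10/3 → 10/3.
Successive powers of (t + 2) differ by 2, so the series converges when |t + 2|² · 10/3 < 1, i.e. |t + 2| < √(3/10). So R = √30/10.

R = √30/10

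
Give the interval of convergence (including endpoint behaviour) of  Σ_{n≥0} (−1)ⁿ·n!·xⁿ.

{0}

Ratio test: |a_{n+1}/a_n| = (n+1) → ∞ as n → ∞.
The ratio grows without bound, so the series diverges whenever x ≠ 0; it converges only at x = 0. R = 0.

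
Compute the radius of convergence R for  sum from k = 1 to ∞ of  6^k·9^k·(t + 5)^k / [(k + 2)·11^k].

Apply the ratio test: |a_{k+1}| / |a_k| = [(k + 2)/((k+1) + 2)] · 6·9/11, which tends to 54/11 as k → ∞.
The series converges when 54/11 · |t + 5| < 1, giving R = 11/54.

R = 11/54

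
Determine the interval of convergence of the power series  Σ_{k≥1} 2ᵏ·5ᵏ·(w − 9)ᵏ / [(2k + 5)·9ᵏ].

[81/10, 99/10)

By the ratio test, |a_{k+1}/a_k| = [(2k + 5)/(2(k+1) + 5)] · 2·5/9 → 10/9.
Hence the series converges for |w − 9| < 1/(10/9) = 9/10, so the radius of convergence is 9/10.
Endpoint w = 99/10: the terms are asymptotic to a nonzero constant times 1/k, so the series diverges by limit comparison with Σ 1/k.
Check w = 81/10: convergence follows from the alternating series test (terms decrease monotonically to 0).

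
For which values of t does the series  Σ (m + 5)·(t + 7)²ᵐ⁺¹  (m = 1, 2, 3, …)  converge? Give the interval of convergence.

(-8, -6)

Ratio test: |a_{m+1}/a_m| = ((m+1) + 5)/(m + 5) → 1 as m → ∞.
Since the exponent of (t + 7) increases by 2 each term, convergence requires |t + 7|² < 1, hence R = 1.
Endpoint t = -6: the terms do not tend to 0, so the series diverges.
Check t = -8: the m-th term does not approach 0; divergence by the term test.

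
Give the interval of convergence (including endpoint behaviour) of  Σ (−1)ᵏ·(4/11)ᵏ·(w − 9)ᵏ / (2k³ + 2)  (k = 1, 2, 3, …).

[25/4, 47/4]

By the ratio test, |a_{k+1}/a_k| = [(2k³ + 2)/(2(k+1)³ + 2)] · 4/11 → 4/11.
Convergence for |w − 9| · 4/11 < 1, i.e. |w − 9| < 11/4. So R = 11/4.
When w = 47/4, the terms are on the order of 1/k³, so the series converges absolutely by comparison with the p-series (p = 3 > 1).
When w = 25/4, the series is dominated by a constant times Σ 1/k³, which converges (p = 3 > 1).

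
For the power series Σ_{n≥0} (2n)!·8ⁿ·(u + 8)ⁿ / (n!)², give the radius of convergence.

Apply the ratio test: |a_{n+1}| / |a_n| = (2n+1)·(2n+2)/(n+1)² · 8, which tends to 32 as n → ∞.
Convergence for |u + 8| · 32 < 1, i.e. |u + 8| < 1/32. So R = 1/32.

R = 1/32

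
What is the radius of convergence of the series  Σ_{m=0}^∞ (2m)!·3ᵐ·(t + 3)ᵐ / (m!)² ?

The ratio of consecutive coefficients is (2m+1)·(2m+2)/(m+1)² · 3 → 12.
Thus R = 1/(12) = 1/12.

R = 1/12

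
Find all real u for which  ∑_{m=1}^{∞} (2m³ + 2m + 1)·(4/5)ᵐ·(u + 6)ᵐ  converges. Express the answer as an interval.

(-29/4, -19/4)

By the ratio test, |a_{m+1}/a_m| = [(2(m+1)³ + 2(m+1) + 1)/(2m³ + 2m + 1)] · 4/5 → 4/5.
The series converges when 4/5 · |u + 6| < 1, giving R = 5/4.
Check u = -19/4: the m-th term does not approach 0; divergence by the term test.
At u = -29/4: the m-th term does not approach 0; divergence by the term test.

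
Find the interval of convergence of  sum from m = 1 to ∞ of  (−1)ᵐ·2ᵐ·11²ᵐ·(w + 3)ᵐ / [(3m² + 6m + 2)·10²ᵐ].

Apply the ratio test: |a_{m+1}| / |a_m| = [(3m² + 6m + 2)/(3(m+1)² + 6(m+1) + 2)] · 2·121/100, which tends to 121/50 as m → ∞.
Hence the series converges for |w + 3| < 1/(121/50) = 50/121, so the radius of convergence is 50/121.
Check w = -313/121: the terms are on the order of 1/m², so the series converges absolutely by comparison with the p-series (p = 2 > 1).
When w = -413/121, the series is dominated by a constant times Σ 1/m², which converges (p = 2 > 1).

[-413/121, -313/121]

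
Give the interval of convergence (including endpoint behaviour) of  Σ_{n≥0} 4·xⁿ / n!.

(−∞, ∞)

By the ratio test, |a_{n+1}/a_n| = 4/4 · 1/(n+1) → 0.
The ratio tends to 0 regardless of x, hence R = ∞.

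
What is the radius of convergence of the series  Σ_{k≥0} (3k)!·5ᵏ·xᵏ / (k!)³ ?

The ratio of consecutive coefficients is (3k+1)·(3k+2)·(3k+3)/(k+1)³ · 5 → 135.
Convergence for |x| · 135 < 1, i.e. |x| < 1/135. So R = 1/135.

R = 1/135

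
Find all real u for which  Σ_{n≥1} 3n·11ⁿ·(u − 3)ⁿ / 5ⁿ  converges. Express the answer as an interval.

(28/11, 38/11)

By the ratio test, |a_{n+1}/a_n| = [3(n+1)/3n] · 11/5 → 11/5.
Hence the series converges for |u − 3| < 1/(11/5) = 5/11, so the radius of convergence is 5/11.
Endpoint u = 38/11: the n-th term does not approach 0; divergence by the term test.
When u = 28/11, the terms do not tend to 0, so the series diverges.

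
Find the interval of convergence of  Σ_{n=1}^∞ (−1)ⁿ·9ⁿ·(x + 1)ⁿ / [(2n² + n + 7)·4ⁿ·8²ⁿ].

[-265/9, 247/9]

Apply the ratio test: |a_{n+1}| / |a_n| = [(2n² + n + 7)/(2(n+1)² + (n+1) + 7)] · 9/(4·64), which tends to 9/256 as n → ∞.
Hence the series converges for |x + 1| < 1/(9/256) = 256/9, so the radius of convergence is 256/9.
Check x = 247/9: absolute convergence follows by limit comparison with Σ 1/n².
Endpoint x = -265/9: absolute convergence follows by limit comparison with Σ 1/n².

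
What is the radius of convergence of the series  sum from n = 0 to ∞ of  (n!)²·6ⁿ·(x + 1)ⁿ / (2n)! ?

By the ratio test, |a_{n+1}/a_n| = (n+1)²/[(2n+1)·(2n+2)] · 6 → 3/2.
Convergence for |x + 1| · 3/2 < 1, i.e. |x + 1| < 2/3. So R = 2/3.

R = 2/3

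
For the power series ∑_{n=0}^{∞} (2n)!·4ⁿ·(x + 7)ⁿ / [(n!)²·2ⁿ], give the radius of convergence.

R = 1/8

Ratio test: |a_{n+1}/a_n| = (2n+1)·(2n+2)/(n+1)² · 4/2 → 8 as n → ∞.
Convergence for |x + 7| · 8 < 1, i.e. |x + 7| < 1/8. So R = 1/8.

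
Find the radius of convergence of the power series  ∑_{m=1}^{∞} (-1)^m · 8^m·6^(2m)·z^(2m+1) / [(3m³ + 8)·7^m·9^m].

The ratio of consecutive coefficients is [(3m³ + 8)/(3(m+1)³ + 8)] · 8·36/(7·9) → 32/7.
Since the exponent of z increases by 2 each term, convergence requires |z|² < 7/32, hence R = √14/8.

R = √14/8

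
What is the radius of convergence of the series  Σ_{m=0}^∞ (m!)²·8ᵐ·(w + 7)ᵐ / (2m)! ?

The ratio of consecutive coefficients is (m+1)²/[(2m+1)·(2m+2)] · 8 → 2.
Thus R = 1/(2) = 1/2.

R = 1/2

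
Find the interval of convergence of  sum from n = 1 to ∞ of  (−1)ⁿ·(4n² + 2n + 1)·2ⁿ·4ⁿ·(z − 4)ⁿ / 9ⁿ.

Ratio test: |a_{n+1}/a_n| = [(4(n+1)² + 2(n+1) + 1)/(4n² + 2n + 1)] · 2·4/9 → 8/9 as n → ∞.
Thus R = 1/(8/9) = 9/8.
Check z = 41/8: the terms do not tend to 0, so the series diverges.
At z = 23/8: the n-th term does not approach 0; divergence by the term test.

(23/8, 41/8)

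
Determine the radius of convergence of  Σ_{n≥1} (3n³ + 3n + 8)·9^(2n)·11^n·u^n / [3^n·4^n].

R = 4/297

Ratio test: |a_{n+1}/a_n| = [(3(n+1)³ + 3(n+1) + 8)/(3n³ + 3n + 8)] · 81·11/(3·4) → 297/4 as n → ∞.
Hence the series converges for |u| < 1/(297/4) = 4/297, so the radius of convergence is 4/297.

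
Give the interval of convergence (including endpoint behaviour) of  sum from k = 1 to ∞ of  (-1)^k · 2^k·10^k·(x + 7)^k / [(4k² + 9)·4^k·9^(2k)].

Ratio test: |a_{k+1}/a_k| = [(4k² + 9)/(4(k+1)² + 9)] · 2·10/(4·81) → 5/81 as k → ∞.
The series converges when 5/81 · |x + 7| < 1, giving R = 81/5.
Check x = 46/5: the terms are on the order of 1/k², so the series converges absolutely by comparison with the p-series (p = 2 > 1).
Endpoint x = -116/5: absolute convergence follows by limit comparison with Σ 1/k².

[-116/5, 46/5]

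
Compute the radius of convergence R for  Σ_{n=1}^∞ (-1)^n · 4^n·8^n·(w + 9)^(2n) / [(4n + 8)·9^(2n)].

R = 9√2/8

Ratio test: |a_{n+1}/a_n| = [(4n + 8)/(4(n+1) + 8)] · 4·8/81 → 32/81 as n → ∞.
Successive powers of (w + 9) differ by 2, so the series converges when |w + 9|² · 32/81 < 1, i.e. |w + 9| < √(81/32). So R = 9√2/8.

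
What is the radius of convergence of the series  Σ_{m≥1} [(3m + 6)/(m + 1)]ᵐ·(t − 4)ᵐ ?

R = 1/3

Root test: |a_m|^(1/m) = (3m + 6)/(m + 1) → 3.
Hence the series converges for |t − 4| < 1/(3) = 1/3, so the radius of convergence is 1/3.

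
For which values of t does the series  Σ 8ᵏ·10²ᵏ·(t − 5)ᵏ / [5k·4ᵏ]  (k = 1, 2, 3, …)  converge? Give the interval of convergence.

[999/200, 1001/200)

By the ratio test, |a_{k+1}/a_k| = [5k/5(k+1)] · 8·100/4 → 200.
Thus R = 1/(200) = 1/200.
When t = 1001/200, the terms behave like c/k; limit comparison with the harmonic series gives divergence.
Endpoint t = 999/200: an alternating series whose terms decrease to 0 in absolute value, so it converges by the Leibniz criterion.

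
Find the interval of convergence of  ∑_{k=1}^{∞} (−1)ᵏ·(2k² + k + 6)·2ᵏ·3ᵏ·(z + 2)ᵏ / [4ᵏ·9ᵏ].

(-8, 4)

Ratio test: |a_{k+1}/a_k| = [(2(k+1)² + (k+1) + 6)/(2k² + k + 6)] · 2·3/(4·9) → 1/6 as k → ∞.
The series converges when 1/6 · |z + 2| < 1, giving R = 6.
When z = 4, the terms do not tend to 0, so the series diverges.
Check z = -8: the terms do not tend to 0, so the series diverges.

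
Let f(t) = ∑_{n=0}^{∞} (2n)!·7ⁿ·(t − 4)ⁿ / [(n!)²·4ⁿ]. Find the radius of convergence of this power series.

R = 1/7

Ratio test: |a_{n+1}/a_n| = (2n+1)·(2n+2)/(n+1)² · 7/4 → 7 as n → ∞.
The series converges when 7 · |t − 4| < 1, giving R = 1/7.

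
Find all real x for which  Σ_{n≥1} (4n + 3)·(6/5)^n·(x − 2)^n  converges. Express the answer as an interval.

(7/6, 17/6)

Apply the ratio test: |a_{n+1}| / |a_n| = [(4(n+1) + 3)/(4n + 3)] · 6/5, which tends to 6/5 as n → ∞.
Convergence for |x − 2| · 6/5 < 1, i.e. |x − 2| < 5/6. So R = 5/6.
At x = 17/6: the terms have absolute value of order n, which does not tend to 0, so the series diverges by the divergence test.
At x = 7/6: the n-th term does not approach 0; divergence by the term test.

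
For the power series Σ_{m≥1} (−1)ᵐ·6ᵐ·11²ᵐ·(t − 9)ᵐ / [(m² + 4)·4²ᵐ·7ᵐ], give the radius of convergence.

R = 56/363

Ratio test: |a_{m+1}/a_m| = [(m² + 4)/((m+1)² + 4)] · 6·121/(16·7) → 363/56 as m → ∞.
The series converges when 363/56 · |t − 9| < 1, giving R = 56/363.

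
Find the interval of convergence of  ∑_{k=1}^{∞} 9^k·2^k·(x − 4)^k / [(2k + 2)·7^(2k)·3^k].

[-25/6, 73/6)

The ratio of consecutive coefficients is [(2k + 2)/(2(k+1) + 2)] · 9·2/(49·3) → 6/49.
Convergence for |x − 4| · 6/49 < 1, i.e. |x − 4| < 49/6. So R = 49/6.
At x = 73/6: comparison with the harmonic series Σ 1/k shows the series diverges.
Endpoint x = -25/6: convergence follows from the alternating series test (terms decrease monotonically to 0).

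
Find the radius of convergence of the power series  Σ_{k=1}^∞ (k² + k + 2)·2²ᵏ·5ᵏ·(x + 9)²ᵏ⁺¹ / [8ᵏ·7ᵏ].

R = √70/5

Apply the ratio test: |a_{k+1}| / |a_k| = [((k+1)² + (k+1) + 2)/(k² + k + 2)] · 4·5/(8·7), which tends to 5/14 as k → ∞.
Writing y = (x + 9)², the series in y has radius 14/5, so |x + 9| < √(14/5) and R = √70/5.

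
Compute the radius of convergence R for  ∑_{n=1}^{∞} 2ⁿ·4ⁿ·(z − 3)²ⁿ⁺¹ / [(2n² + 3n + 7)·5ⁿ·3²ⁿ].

R = 3√10/4

Ratio test: |a_{n+1}/a_n| = [(2n² + 3n + 7)/(2(n+1)² + 3(n+1) + 7)] · 2·4/(5·9) → 8/45 as n → ∞.
Writing y = (z − 3)², the series in y has radius 45/8, so |z − 3| < √(45/8) and R = 3√10/4.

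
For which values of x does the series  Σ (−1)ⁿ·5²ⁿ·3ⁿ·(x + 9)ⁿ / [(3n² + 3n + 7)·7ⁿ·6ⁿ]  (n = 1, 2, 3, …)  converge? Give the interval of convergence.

[-239/25, -211/25]

Apply the ratio test: |a_{n+1}| / |a_n| = [(3n² + 3n + 7)/(3(n+1)² + 3(n+1) + 7)] · 25·3/(7·6), which tends to 25/14 as n → ∞.
Thus R = 1/(25/14) = 14/25.
Endpoint x = -211/25: the series is dominated by a constant times Σ 1/n², which converges (p = 2 > 1).
Check x = -239/25: absolute convergence follows by limit comparison with Σ 1/n².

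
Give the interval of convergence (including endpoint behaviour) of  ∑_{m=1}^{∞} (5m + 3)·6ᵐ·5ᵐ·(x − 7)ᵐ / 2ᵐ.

The ratio of consecutive coefficients is [(5(m+1) + 3)/(5m + 3)] · 6·5/2 → 15.
Convergence for |x − 7| · 15 < 1, i.e. |x − 7| < 1/15. So R = 1/15.
When x = 106/15, the terms have absolute value of order m, which does not tend to 0, so the series diverges by the divergence test.
Endpoint x = 104/15: the terms have absolute value of order m, which does not tend to 0, so the series diverges by the divergence test.

(104/15, 106/15)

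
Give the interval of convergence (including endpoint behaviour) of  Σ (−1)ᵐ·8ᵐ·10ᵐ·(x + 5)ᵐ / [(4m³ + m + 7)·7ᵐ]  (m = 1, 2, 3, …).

[-407/80, -393/80]

Apply the ratio test: |a_{m+1}| / |a_m| = [(4m³ + m + 7)/(4(m+1)³ + (m+1) + 7)] · 8·10/7, which tends to 80/7 as m → ∞.
Convergence for |x + 5| · 80/7 < 1, i.e. |x + 5| < 7/80. So R = 7/80.
When x = -393/80, absolute convergence follows by limit comparison with Σ 1/m³.
Endpoint x = -407/80: the series is dominated by a constant times Σ 1/m³, which converges (p = 3 > 1).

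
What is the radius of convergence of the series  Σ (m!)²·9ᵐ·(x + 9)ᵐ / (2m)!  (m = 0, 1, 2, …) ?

R = 4/9

Apply the ratio test: |a_{m+1}| / |a_m| = (m+1)²/[(2m+1)·(2m+2)] · 9, which tends to 9/4 as m → ∞.
Convergence for |x + 9| · 9/4 < 1, i.e. |x + 9| < 4/9. So R = 4/9.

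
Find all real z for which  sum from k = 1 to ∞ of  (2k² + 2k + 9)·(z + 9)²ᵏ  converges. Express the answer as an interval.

The ratio of consecutive coefficients is (2(k+1)² + 2(k+1) + 9)/(2k² + 2k + 9) → 1.
Successive powers of (z + 9) differ by 2, so the series converges when |z + 9|² · 1 < 1, i.e. |z + 9| < √(1) = 1. So R = 1.
At z = -8: the k-th term does not approach 0; divergence by the term test.
When z = -10, the terms do not tend to 0, so the series diverges.

(-10, -8)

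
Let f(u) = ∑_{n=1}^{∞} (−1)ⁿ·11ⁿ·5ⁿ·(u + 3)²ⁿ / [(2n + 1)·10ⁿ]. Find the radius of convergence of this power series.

By the ratio test, |a_{n+1}/a_n| = [(2n + 1)/(2(n+1) + 1)] · 11·5/10 → 11/2.
Writing y = (u + 3)², the series in y has radius 2/11, so |u + 3| < √(2/11) and R = √22/11.

R = √22/11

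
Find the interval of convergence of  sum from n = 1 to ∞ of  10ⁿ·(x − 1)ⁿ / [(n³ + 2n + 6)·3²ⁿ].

By the ratio test, |a_{n+1}/a_n| = [(n³ + 2n + 6)/((n+1)³ + 2(n+1) + 6)] · 10/9 → 10/9.
The series converges when 10/9 · |x − 1| < 1, giving R = 9/10.
At x = 19/10: the terms are on the order of 1/n³, so the series converges absolutely by comparison with the p-series (p = 3 > 1).
When x = 1/10, the terms are on the order of 1/n³, so the series converges absolutely by comparison with the p-series (p = 3 > 1).

[1/10, 19/10]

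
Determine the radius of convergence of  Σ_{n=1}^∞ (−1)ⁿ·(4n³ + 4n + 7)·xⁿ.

By the ratio test, |a_{n+1}/a_n| = (4(n+1)³ + 4(n+1) + 7)/(4n³ + 4n + 7) → 1.
So the series converges when |x| < 1 and diverges when |x| > 1; R = 1.

R = 1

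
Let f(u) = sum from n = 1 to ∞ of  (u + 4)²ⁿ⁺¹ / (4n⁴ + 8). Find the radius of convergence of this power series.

Apply the ratio test: |a_{n+1}| / |a_n| = (4n⁴ + 8)/(4(n+1)⁴ + 8), which tends to 1 as n → ∞.
Since the exponent of (u + 4) increases by 2 each term, convergence requires |u + 4|² < 1, hence R = 1.

R = 1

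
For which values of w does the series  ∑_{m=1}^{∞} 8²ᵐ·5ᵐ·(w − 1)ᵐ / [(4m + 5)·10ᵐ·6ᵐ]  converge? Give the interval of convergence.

[13/16, 19/16)

The ratio of consecutive coefficients is [(4m + 5)/(4(m+1) + 5)] · 64·5/(10·6) → 16/3.
The series converges when 16/3 · |w − 1| < 1, giving R = 3/16.
At w = 19/16: comparison with the harmonic series Σ 1/m shows the series diverges.
Check w = 13/16: an alternating series whose terms decrease to 0 in absolute value, so it converges by the Leibniz criterion.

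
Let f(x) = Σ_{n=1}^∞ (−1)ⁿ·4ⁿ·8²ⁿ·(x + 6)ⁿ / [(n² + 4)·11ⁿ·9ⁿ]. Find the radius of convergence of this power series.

The ratio of consecutive coefficients is [(n² + 4)/((n+1)² + 4)] · 4·64/(11·9) → 256/99.
The series converges when 256/99 · |x + 6| < 1, giving R = 99/256.

R = 99/256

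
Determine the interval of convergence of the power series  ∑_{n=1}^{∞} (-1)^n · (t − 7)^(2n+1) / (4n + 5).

[6, 8]

Apply the ratio test: |a_{n+1}| / |a_n| = (4n + 5)/(4(n+1) + 5), which tends to 1 as n → ∞.
Since the exponent of (t − 7) increases by 2 each term, convergence requires |t − 7|² < 1, hence R = 1.
Check t = 8: convergence follows from the alternating series test (terms decrease monotonically to 0).
At t = 6: the terms alternate in sign and decrease monotonically to 0 in absolute value (size ~ c/n), so the alternating series test gives convergence.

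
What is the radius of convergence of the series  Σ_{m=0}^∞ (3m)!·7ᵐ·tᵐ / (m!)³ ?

Ratio test: |a_{m+1}/a_m| = (3m+1)·(3m+2)·(3m+3)/(m+1)³ · 7 → 189 as m → ∞.
The series converges when 189 · |t| < 1, giving R = 1/189.

R = 1/189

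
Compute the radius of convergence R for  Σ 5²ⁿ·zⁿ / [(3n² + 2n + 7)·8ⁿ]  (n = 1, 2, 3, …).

Ratio test: |a_{n+1}/a_n| = [(3n² + 2n + 7)/(3(n+1)² + 2(n+1) + 7)] · 25/8 → 25/8 as n → ∞.
Convergence for |z| · 25/8 < 1, i.e. |z| < 8/25. So R = 8/25.

R = 8/25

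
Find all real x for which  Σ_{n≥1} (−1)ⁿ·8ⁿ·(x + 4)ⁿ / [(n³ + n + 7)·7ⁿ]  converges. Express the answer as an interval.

Ratio test: |a_{n+1}/a_n| = [(n³ + n + 7)/((n+1)³ + (n+1) + 7)] · 8/7 → 8/7 as n → ∞.
Convergence for |x + 4| · 8/7 < 1, i.e. |x + 4| < 7/8. So R = 7/8.
At x = -25/8: absolute convergence follows by limit comparison with Σ 1/n³.
Check x = -39/8: absolute convergence follows by limit comparison with Σ 1/n³.

[-39/8, -25/8]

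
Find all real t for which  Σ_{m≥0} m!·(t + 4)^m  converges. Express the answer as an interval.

{-4}

Apply the ratio test: |a_{m+1}| / |a_m| = (m+1), which tends to ∞ as m → ∞.
The terms grow without bound for any (t + 4) ≠ 0, so R = 0 (convergence only at t = -4).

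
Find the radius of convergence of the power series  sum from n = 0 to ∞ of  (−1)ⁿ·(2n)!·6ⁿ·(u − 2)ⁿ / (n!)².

R = 1/24

Ratio test: |a_{n+1}/a_n| = (2n+1)·(2n+2)/(n+1)² · 6 → 24 as n → ∞.
Convergence for |u − 2| · 24 < 1, i.e. |u − 2| < 1/24. So R = 1/24.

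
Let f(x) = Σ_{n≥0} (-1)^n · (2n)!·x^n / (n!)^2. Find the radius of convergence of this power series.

By the ratio test, |a_{n+1}/a_n| = (2n+1)·(2n+2)/(n+1)² → 4.
Thus R = 1/(4) = 1/4.

R = 1/4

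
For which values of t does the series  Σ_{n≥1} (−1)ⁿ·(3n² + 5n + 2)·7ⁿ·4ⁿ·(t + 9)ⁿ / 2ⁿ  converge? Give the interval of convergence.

(-127/14, -125/14)

Ratio test: |a_{n+1}/a_n| = [(3(n+1)² + 5(n+1) + 2)/(3n² + 5n + 2)] · 7·4/2 → 14 as n → ∞.
The series converges when 14 · |t + 9| < 1, giving R = 1/14.
Check t = -125/14: the terms have absolute value of order n², which does not tend to 0, so the series diverges by the divergence test.
Check t = -127/14: the terms do not tend to 0, so the series diverges.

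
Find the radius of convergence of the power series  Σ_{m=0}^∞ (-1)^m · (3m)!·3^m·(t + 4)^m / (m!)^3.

R = 1/81

The ratio of consecutive coefficients is (3m+1)·(3m+2)·(3m+3)/(m+1)³ · 3 → 81.
Hence the series converges for |t + 4| < 1/(81) = 1/81, so the radius of convergence is 1/81.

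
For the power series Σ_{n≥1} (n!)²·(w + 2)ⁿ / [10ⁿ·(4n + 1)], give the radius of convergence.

The ratio of consecutive coefficients is (n+1)² · 1/10 · (4n + 1)/(4(n+1) + 1) → ∞.
Since the ratio → ∞, the series diverges for every w ≠ -2, and R = 0.

R = 0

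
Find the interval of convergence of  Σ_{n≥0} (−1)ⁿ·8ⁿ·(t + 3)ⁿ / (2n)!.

(−∞, ∞)

The ratio of consecutive coefficients is 8 · 1/[(2n+1)·(2n+2)] → 0.
Since the limit is 0 < 1 for every t, the series converges on all of ℝ and R = ∞.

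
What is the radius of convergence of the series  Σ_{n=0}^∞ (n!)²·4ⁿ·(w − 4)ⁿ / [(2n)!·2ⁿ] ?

By the ratio test, |a_{n+1}/a_n| = (n+1)²/[(2n+1)·(2n+2)] · 4/2 → 1/2.
The series converges when 1/2 · |w − 4| < 1, giving R = 2.

R = 2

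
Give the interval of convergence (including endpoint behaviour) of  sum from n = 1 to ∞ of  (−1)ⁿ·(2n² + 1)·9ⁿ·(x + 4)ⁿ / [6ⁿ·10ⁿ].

By the ratio test, |a_{n+1}/a_n| = [(2(n+1)² + 1)/(2n² + 1)] · 9/(6·10) → 3/20.
Hence the series converges for |x + 4| < 1/(3/20) = 20/3, so the radius of convergence is 20/3.
At x = 8/3: the n-th term does not approach 0; divergence by the term test.
Check x = -32/3: the terms do not tend to 0, so the series diverges.

(-32/3, 8/3)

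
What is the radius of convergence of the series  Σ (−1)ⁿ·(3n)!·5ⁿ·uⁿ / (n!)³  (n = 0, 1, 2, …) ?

R = 1/135

The ratio of consecutive coefficients is (3n+1)·(3n+2)·(3n+3)/(n+1)³ · 5 → 135.
Thus R = 1/(135) = 1/135.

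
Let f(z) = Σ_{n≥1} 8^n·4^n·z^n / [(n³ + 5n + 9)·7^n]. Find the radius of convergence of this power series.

By the ratio test, |a_{n+1}/a_n| = [(n³ + 5n + 9)/((n+1)³ + 5(n+1) + 9)] · 8·4/7 → 32/7.
Hence the series converges for |z| < 1/(32/7) = 7/32, so the radius of convergence is 7/32.

R = 7/32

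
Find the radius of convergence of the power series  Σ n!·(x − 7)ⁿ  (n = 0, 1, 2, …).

Ratio test: |a_{n+1}/a_n| = (n+1) → ∞ as n → ∞.
The terms grow without bound for any (x − 7) ≠ 0, so R = 0 (convergence only at x = 7).

R = 0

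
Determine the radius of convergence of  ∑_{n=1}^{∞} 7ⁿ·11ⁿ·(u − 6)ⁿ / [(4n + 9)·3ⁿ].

R = 3/77

The ratio of consecutive coefficients is [(4n + 9)/(4(n+1) + 9)] · 7·11/3 → 77/3.
Thus R = 1/(77/3) = 3/77.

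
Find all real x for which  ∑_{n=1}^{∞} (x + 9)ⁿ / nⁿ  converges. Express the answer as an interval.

By the Cauchy root test, |a_n|^(1/n) = 1/n → 0.
The limit is 0 for every x, so R = ∞.

(−∞, ∞)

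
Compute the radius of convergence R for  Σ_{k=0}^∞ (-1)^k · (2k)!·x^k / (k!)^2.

Ratio test: |a_{k+1}/a_k| = (2k+1)·(2k+2)/(k+1)² → 4 as k → ∞.
The series converges when 4 · |x| < 1, giving R = 1/4.

R = 1/4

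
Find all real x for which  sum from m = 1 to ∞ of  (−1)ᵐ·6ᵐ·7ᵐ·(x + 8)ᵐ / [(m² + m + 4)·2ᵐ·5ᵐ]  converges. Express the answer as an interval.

[-173/21, -163/21]

By the ratio test, |a_{m+1}/a_m| = [(m² + m + 4)/((m+1)² + (m+1) + 4)] · 6·7/(2·5) → 21/5.
The series converges when 21/5 · |x + 8| < 1, giving R = 5/21.
Endpoint x = -163/21: absolute convergence follows by limit comparison with Σ 1/m².
Endpoint x = -173/21: the terms are on the order of 1/m², so the series converges absolutely by comparison with the p-series (p = 2 > 1).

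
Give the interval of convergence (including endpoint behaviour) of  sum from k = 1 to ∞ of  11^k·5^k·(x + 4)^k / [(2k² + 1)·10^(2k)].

By the ratio test, |a_{k+1}/a_k| = [(2k² + 1)/(2(k+1)² + 1)] · 11·5/100 → 11/20.
Convergence for |x + 4| · 11/20 < 1, i.e. |x + 4| < 20/11. So R = 20/11.
Check x = -24/11: absolute convergence follows by limit comparison with Σ 1/k².
When x = -64/11, the terms are on the order of 1/k², so the series converges absolutely by comparison with the p-series (p = 2 > 1).

[-64/11, -24/11]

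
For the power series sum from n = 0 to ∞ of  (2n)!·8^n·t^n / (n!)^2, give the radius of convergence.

By the ratio test, |a_{n+1}/a_n| = (2n+1)·(2n+2)/(n+1)² · 8 → 32.
Convergence for |t| · 32 < 1, i.e. |t| < 1/32. So R = 1/32.

R = 1/32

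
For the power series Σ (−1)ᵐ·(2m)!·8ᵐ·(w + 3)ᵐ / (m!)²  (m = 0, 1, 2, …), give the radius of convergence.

R = 1/32

Apply the ratio test: |a_{m+1}| / |a_m| = (2m+1)·(2m+2)/(m+1)² · 8, which tends to 32 as m → ∞.
Convergence for |w + 3| · 32 < 1, i.e. |w + 3| < 1/32. So R = 1/32.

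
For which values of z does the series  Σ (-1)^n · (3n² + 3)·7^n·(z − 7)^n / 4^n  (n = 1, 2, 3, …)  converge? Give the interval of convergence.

Ratio test: |a_{n+1}/a_n| = [(3(n+1)² + 3)/(3n² + 3)] · 7/4 → 7/4 as n → ∞.
Convergence for |z − 7| · 7/4 < 1, i.e. |z − 7| < 4/7. So R = 4/7.
Check z = 53/7: the n-th term does not approach 0; divergence by the term test.
At z = 45/7: the terms do not tend to 0, so the series diverges.

(45/7, 53/7)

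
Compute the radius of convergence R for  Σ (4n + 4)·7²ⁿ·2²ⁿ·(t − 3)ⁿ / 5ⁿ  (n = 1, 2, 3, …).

By the ratio test, |a_{n+1}/a_n| = [(4(n+1) + 4)/(4n + 4)] · 49·4/5 → 196/5.
Hence the series converges for |t − 3| < 1/(196/5) = 5/196, so the radius of convergence is 5/196.

R = 5/196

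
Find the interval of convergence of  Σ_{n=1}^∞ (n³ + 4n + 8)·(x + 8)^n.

(-9, -7)

The ratio of consecutive coefficients is ((n+1)³ + 4(n+1) + 8)/(n³ + 4n + 8) → 1.
Convergence for |x + 8| < 1, so R = 1.
Check x = -7: the terms do not tend to 0, so the series diverges.
Endpoint x = -9: the terms have absolute value of order n³, which does not tend to 0, so the series diverges by the divergence test.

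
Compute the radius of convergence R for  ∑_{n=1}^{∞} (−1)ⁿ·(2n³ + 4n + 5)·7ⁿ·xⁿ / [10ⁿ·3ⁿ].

By the ratio test, |a_{n+1}/a_n| = [(2(n+1)³ + 4(n+1) + 5)/(2n³ + 4n + 5)] · 7/(10·3) → 7/30.
The series converges when 7/30 · |x| < 1, giving R = 30/7.

R = 30/7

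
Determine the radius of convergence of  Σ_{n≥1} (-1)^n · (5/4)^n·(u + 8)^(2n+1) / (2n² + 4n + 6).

By the ratio test, |a_{n+1}/a_n| = [(2n² + 4n + 6)/(2(n+1)² + 4(n+1) + 6)] · 5/4 → 5/4.
Since the exponent of (u + 8) increases by 2 each term, convergence requires |u + 8|² < 4/5, hence R = 2√5/5.

R = 2√5/5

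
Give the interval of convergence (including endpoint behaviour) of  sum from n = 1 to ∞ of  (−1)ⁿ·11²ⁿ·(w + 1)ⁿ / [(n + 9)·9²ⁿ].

(-202/121, -40/121]

By the ratio test, |a_{n+1}/a_n| = [(n + 9)/((n+1) + 9)] · 121/81 → 121/81.
Hence the series converges for |w + 1| < 1/(121/81) = 81/121, so the radius of convergence is 81/121.
At w = -40/121: the terms alternate in sign and decrease monotonically to 0 in absolute value (size ~ c/n), so the alternating series test gives convergence.
At w = -202/121: comparison with the harmonic series Σ 1/n shows the series diverges.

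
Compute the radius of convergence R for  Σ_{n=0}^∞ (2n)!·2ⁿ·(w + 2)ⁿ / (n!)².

Ratio test: |a_{n+1}/a_n| = (2n+1)·(2n+2)/(n+1)² · 2 → 8 as n → ∞.
Hence the series converges for |w + 2| < 1/(8) = 1/8, so the radius of convergence is 1/8.

R = 1/8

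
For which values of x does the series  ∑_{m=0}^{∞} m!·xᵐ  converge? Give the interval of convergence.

{0}

Ratio test: |a_{m+1}/a_m| = (m+1) → ∞ as m → ∞.
Since the ratio → ∞, the series diverges for every x ≠ 0, and R = 0.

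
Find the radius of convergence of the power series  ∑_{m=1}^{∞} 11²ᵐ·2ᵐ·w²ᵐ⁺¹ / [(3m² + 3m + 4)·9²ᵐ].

R = 9√2/22

Ratio test: |a_{m+1}/a_m| = [(3m² + 3m + 4)/(3(m+1)² + 3(m+1) + 4)] · 121·2/81 → 242/81 as m → ∞.
Since the exponent of w increases by 2 each term, convergence requires |w|² < 81/242, hence R = 9√2/22.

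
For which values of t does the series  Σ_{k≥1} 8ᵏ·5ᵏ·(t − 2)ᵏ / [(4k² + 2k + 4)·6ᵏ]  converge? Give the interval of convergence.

[37/20, 43/20]

Apply the ratio test: |a_{k+1}| / |a_k| = [(4k² + 2k + 4)/(4(k+1)² + 2(k+1) + 4)] · 8·5/6, which tends to 20/3 as k → ∞.
Thus R = 1/(20/3) = 3/20.
When t = 43/20, the series is dominated by a constant times Σ 1/k², which converges (p = 2 > 1).
At t = 37/20: the terms are on the order of 1/k², so the series converges absolutely by comparison with the p-series (p = 2 > 1).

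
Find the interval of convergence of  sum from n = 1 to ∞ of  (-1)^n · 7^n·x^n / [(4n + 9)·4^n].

By the ratio test, |a_{n+1}/a_n| = [(4n + 9)/(4(n+1) + 9)] · 7/4 → 7/4.
Convergence for |x| · 7/4 < 1, i.e. |x| < 4/7. So R = 4/7.
Endpoint x = 4/7: an alternating series whose terms decrease to 0 in absolute value, so it converges by the Leibniz criterion.
Endpoint x = -4/7: the terms are asymptotic to a nonzero constant times 1/n, so the series diverges by limit comparison with Σ 1/n.

(-4/7, 4/7]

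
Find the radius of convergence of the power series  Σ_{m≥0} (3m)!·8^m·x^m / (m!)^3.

Ratio test: |a_{m+1}/a_m| = (3m+1)·(3m+2)·(3m+3)/(m+1)³ · 8 → 216 as m → ∞.
Thus R = 1/(216) = 1/216.

R = 1/216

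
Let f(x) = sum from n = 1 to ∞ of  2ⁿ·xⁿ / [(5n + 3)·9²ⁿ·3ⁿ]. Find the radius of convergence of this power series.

R = 243/2

The ratio of consecutive coefficients is [(5n + 3)/(5(n+1) + 3)] · 2/(81·3) → 2/243.
Convergence for |x| · 2/243 < 1, i.e. |x| < 243/2. So R = 243/2.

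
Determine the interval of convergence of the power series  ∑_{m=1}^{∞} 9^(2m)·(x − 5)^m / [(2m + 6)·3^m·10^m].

[125/27, 145/27)

The ratio of consecutive coefficients is [(2m + 6)/(2(m+1) + 6)] · 81/(3·10) → 27/10.
Hence the series converges for |x − 5| < 1/(27/10) = 10/27, so the radius of convergence is 10/27.
At x = 145/27: comparison with the harmonic series Σ 1/m shows the series diverges.
Endpoint x = 125/27: an alternating series whose terms decrease to 0 in absolute value, so it converges by the Leibniz criterion.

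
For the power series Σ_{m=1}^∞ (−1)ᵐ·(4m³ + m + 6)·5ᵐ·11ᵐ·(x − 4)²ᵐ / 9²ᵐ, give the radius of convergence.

The ratio of consecutive coefficients is [(4(m+1)³ + (m+1) + 6)/(4m³ + m + 6)] · 5·11/81 → 55/81.
Successive powers of (x − 4) differ by 2, so the series converges when |x − 4|² · 55/81 < 1, i.e. |x − 4| < √(81/55). So R = 9√55/55.

R = 9√55/55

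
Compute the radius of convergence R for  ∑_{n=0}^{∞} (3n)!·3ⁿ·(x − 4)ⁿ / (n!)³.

R = 1/81

By the ratio test, |a_{n+1}/a_n| = (3n+1)·(3n+2)·(3n+3)/(n+1)³ · 3 → 81.
Hence the series converges for |x − 4| < 1/(81) = 1/81, so the radius of convergence is 1/81.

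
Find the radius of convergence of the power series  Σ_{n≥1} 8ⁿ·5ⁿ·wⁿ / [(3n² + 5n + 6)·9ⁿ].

Ratio test: |a_{n+1}/a_n| = [(3n² + 5n + 6)/(3(n+1)² + 5(n+1) + 6)] · 8·5/9 → 40/9 as n → ∞.
The series converges when 40/9 · |w| < 1, giving R = 9/40.

R = 9/40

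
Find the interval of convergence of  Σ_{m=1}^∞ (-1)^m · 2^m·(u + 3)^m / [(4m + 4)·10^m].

(-8, 2]

By the ratio test, |a_{m+1}/a_m| = [(4m + 4)/(4(m+1) + 4)] · 2/10 → 1/5.
Thus R = 1/(1/5) = 5.
When u = 2, an alternating series whose terms decrease to 0 in absolute value, so it converges by the Leibniz criterion.
When u = -8, the terms behave like c/m; limit comparison with the harmonic series gives divergence.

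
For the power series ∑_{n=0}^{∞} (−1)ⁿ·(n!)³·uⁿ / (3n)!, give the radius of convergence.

By the ratio test, |a_{n+1}/a_n| = (n+1)³/[(3n+1)·(3n+2)·(3n+3)] → 1/27.
Thus R = 1/(1/27) = 27.

R = 27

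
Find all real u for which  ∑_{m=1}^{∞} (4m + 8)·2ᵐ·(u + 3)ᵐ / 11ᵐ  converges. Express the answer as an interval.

Apply the ratio test: |a_{m+1}| / |a_m| = [(4(m+1) + 8)/(4m + 8)] · 2/11, which tends to 2/11 as m → ∞.
Hence the series converges for |u + 3| < 1/(2/11) = 11/2, so the radius of convergence is 11/2.
At u = 5/2: the m-th term does not approach 0; divergence by the term test.
Endpoint u = -17/2: the terms do not tend to 0, so the series diverges.

(-17/2, 5/2)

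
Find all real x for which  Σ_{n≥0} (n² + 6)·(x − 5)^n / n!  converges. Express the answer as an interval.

(−∞, ∞)

Ratio test: |a_{n+1}/a_n| = ((n+1)² + 6)/(n² + 6) · 1/(n+1) → 0 as n → ∞.
Since the limit is 0 < 1 for every x, the series converges on all of ℝ and R = ∞.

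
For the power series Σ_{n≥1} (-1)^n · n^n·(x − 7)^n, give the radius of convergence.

R = 0

By the Cauchy root test, |a_n|^(1/n) = n → ∞.
The root grows without bound, so R = 0 (convergence only at x = 7).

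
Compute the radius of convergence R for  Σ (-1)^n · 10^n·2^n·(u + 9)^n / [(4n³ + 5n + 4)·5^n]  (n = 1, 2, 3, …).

R = 1/4

The ratio of consecutive coefficients is [(4n³ + 5n + 4)/(4(n+1)³ + 5(n+1) + 4)] · 10·2/5 → 4.
The series converges when 4 · |u + 9| < 1, giving R = 1/4.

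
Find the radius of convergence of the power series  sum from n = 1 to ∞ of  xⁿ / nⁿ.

R = ∞

By the Cauchy root test, |a_n|^(1/n) = 1/n → 0.
Since the n-th root of |a_n| tends to 0, the series converges for all real x; R = ∞.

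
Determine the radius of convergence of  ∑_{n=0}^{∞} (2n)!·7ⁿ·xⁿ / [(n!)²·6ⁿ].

Apply the ratio test: |a_{n+1}| / |a_n| = (2n+1)·(2n+2)/(n+1)² · 7/6, which tends to 14/3 as n → ∞.
Convergence for |x| · 14/3 < 1, i.e. |x| < 3/14. So R = 3/14.

R = 3/14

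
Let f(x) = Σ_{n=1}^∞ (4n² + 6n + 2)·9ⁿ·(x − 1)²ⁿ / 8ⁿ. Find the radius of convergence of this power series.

Ratio test: |a_{n+1}/a_n| = [(4(n+1)² + 6(n+1) + 2)/(4n² + 6n + 2)] · 9/8 → 9/8 as n → ∞.
Writing y = (x − 1)², the series in y has radius 8/9, so |x − 1| < √(8/9) and R = 2√2/3.

R = 2√2/3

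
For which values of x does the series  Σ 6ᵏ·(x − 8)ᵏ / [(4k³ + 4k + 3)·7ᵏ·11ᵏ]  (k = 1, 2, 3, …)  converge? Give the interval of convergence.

[-29/6, 125/6]

The ratio of consecutive coefficients is [(4k³ + 4k + 3)/(4(k+1)³ + 4(k+1) + 3)] · 6/(7·11) → 6/77.
The series converges when 6/77 · |x − 8| < 1, giving R = 77/6.
At x = 125/6: absolute convergence follows by limit comparison with Σ 1/k³.
When x = -29/6, absolute convergence follows by limit comparison with Σ 1/k³.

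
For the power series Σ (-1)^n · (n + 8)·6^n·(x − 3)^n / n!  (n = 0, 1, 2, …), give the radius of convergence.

Ratio test: |a_{n+1}/a_n| = ((n+1) + 8)/(n + 8) · 6 · 1/(n+1) → 0 as n → ∞.
The ratio tends to 0 regardless of x, hence R = ∞.

R = ∞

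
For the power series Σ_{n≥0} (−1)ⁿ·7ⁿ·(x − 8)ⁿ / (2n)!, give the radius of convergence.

R = ∞

Apply the ratio test: |a_{n+1}| / |a_n| = 7 · 1/[(2n+1)·(2n+2)], which tends to 0 as n → ∞.
The ratio tends to 0 regardless of x, hence R = ∞.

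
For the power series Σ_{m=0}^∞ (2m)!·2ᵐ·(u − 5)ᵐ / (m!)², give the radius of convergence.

Apply the ratio test: |a_{m+1}| / |a_m| = (2m+1)·(2m+2)/(m+1)² · 2, which tends to 8 as m → ∞.
Convergence for |u − 5| · 8 < 1, i.e. |u − 5| < 1/8. So R = 1/8.

R = 1/8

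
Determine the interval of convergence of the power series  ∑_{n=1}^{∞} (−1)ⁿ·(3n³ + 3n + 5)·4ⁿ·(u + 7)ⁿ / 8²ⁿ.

By the ratio test, |a_{n+1}/a_n| = [(3(n+1)³ + 3(n+1) + 5)/(3n³ + 3n + 5)] · 4/64 → 1/16.
Thus R = 1/(1/16) = 16.
Endpoint u = 9: the terms have absolute value of order n³, which does not tend to 0, so the series diverges by the divergence test.
Check u = -23: the terms have absolute value of order n³, which does not tend to 0, so the series diverges by the divergence test.

(-23, 9)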